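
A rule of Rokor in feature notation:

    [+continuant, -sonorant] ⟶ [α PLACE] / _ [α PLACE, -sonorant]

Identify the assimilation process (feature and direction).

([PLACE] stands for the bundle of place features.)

The shared variable α links the value of the place features (abbreviated [PLACE]) on the target to the same value on the neighbouring segment, so place is the feature that assimilates.
Since the environment is written after the underscore, the trigger follows the target; the direction is regressive.

regressive place assimilation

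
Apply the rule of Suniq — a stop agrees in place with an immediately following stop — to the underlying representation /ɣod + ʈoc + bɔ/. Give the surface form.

[ɣoɖʈopbɔ]

The rule targets /d/ (voiced alveolar stop), which sits before the trigger /ʈ/ (retroflex).
A voiced retroflex stop is [ɖ], so the surface segment is [ɖ].
The same rule applies at the second boundary: /c/ → [p] next to /b/.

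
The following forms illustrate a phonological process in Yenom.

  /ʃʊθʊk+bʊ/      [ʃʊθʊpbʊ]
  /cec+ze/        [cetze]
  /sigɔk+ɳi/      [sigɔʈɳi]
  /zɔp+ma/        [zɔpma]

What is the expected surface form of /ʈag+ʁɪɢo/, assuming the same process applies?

[ʈaɢʁɪɢo]

The data show regressive place assimilation: /k/ → [p] before /b/; /c/ → [t] before /z/; /k/ → [ʈ] before /ɳ/. In each pair only place changes, matching the following consonant, while manner and voice stay constant.
No alternation appears in [zɔpma]: there the adjacent consonants already agree in place (/p/ and /m/ are both bilabial), so this form is consistent with the same rule.
The rule targets /g/ (voiced velar stop), which sits before the trigger /ʁ/ (uvular).
The voiced uvular stop is [ɢ], so /g/ → [ɢ].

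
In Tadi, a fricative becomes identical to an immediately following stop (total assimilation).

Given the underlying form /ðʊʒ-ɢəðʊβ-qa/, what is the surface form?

[ðʊɢɢəðʊqqa]

/ʒ/ is the segment targeted by the rule; it sits immediately before /ɢ/, so it assimilates completely and surfaces as [ɢ].
The same rule applies at the second boundary: /β/ → [q] next to /q/.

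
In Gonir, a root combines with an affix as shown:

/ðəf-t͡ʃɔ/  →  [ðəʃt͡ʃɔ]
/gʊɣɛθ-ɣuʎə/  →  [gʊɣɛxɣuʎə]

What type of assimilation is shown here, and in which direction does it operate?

regressive place assimilation

Comparing underlying and surface forms, /f/ → [ʃ] is the alternation; the neighbouring /t͡ʃ/ is constant.
/f/ is labiodental while /t͡ʃ/ is postalveolar; the output [ʃ] is postalveolar, matching the trigger — so the feature that spreads is place.
Manner and voice are unchanged, so the assimilation is partial, not total.
The same holds elsewhere in the data: /θ/ → [x] before /ɣ/ (dental → velar, matching velar) — only place changes, and always toward the following segment.
The trigger is the following segment, so the direction is regressive (anticipatory).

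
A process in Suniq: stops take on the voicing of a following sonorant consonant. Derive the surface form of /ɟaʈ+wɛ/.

/ʈ/ is a voiceless retroflex stop. The following trigger /w/ is voiced, so /ʈ/ must become voiced as well.
Changing only its voicing to voiced gives [ɖ] — the voiced retroflex stop.

[ɟaɖwɛ]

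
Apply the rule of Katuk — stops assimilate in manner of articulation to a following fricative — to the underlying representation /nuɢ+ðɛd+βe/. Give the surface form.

[nuʁðɛzβe]

The rule targets /ɢ/ (voiced uvular stop), which sits before the trigger /ð/ (fricative).
The voiced uvular fricative is [ʁ], so /ɢ/ → [ʁ].
At the second juncture, /d/ likewise becomes [z] adjacent to /β/.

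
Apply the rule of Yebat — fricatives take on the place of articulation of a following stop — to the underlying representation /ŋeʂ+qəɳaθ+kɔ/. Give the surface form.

[ŋeχqəɳaxkɔ]

The rule targets /ʂ/ (voiceless retroflex fricative), which sits before the trigger /q/ (uvular).
A voiceless uvular fricative is [χ], so the surface segment is [χ].
The same rule applies at the second boundary: /θ/ → [x] next to /k/.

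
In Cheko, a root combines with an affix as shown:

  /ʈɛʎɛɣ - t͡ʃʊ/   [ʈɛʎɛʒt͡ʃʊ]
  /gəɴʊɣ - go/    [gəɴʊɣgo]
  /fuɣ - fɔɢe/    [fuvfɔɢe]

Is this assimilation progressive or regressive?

regressive

Comparing underlying and surface forms, /ɣ/ → [ʒ] is the alternation; the neighbouring /t͡ʃ/ is constant.
/ɣ/ is velar while /t͡ʃ/ is postalveolar; the output [ʒ] is postalveolar, matching the trigger — so the feature that spreads is place.
Checking the remaining alternation: /ɣ/ → [v] before /f/ (velar → labiodental, matching labiodental) — only place changes, and always toward the following segment.
Nothing changes in [gəɴʊɣgo]: there the adjacent consonants already agree in place (/ɣ/ and /g/ are both velar), so this form is consistent with the same rule.
The trigger is the following segment, so the direction is regressive (anticipatory).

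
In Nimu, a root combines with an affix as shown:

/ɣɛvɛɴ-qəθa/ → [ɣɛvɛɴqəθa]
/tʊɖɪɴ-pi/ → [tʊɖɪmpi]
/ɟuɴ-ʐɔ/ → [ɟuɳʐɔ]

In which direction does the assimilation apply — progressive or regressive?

regressive

The segment that alternates is /ɴ/, which surfaces as [m] when adjacent to /p/.
/ɴ/ is uvular while /p/ is bilabial; the output [m] is bilabial, matching the trigger — so the feature that spreads is place.
The same holds elsewhere in the data: /ɴ/ → [ɳ] before /ʐ/ (uvular → retroflex, matching retroflex) — only place changes, and always toward the following segment.
No alternation appears in [ɣɛvɛɴqəθa]: there the adjacent consonants already agree in place (/ɴ/ and /q/ are both uvular), so this form is consistent with the same rule.
The trigger is the following segment, so the direction is regressive (anticipatory).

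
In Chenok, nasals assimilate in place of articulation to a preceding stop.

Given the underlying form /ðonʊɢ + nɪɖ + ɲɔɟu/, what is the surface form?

/n/ is a voiced alveolar nasal. The preceding trigger /ɢ/ is uvular, so /n/ must become uvular as well.
Changing only its place to uvular gives [ɴ] — the voiced uvular nasal.
The same rule applies at the second boundary: /ɲ/ → [ɳ] next to /ɖ/.

[ðonʊɢɴɪɖɳɔɟu]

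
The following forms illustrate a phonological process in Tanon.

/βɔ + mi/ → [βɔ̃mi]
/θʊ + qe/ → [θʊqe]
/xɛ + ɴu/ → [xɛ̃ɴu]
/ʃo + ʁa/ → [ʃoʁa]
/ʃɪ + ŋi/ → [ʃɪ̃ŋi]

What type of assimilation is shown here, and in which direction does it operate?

The vowel /ɔ/ surfaces as nasalised [ɔ̃] next to the following nasal /m/ — it has acquired the [+nasal] feature of its neighbour.
Likewise in the remaining data: /ɛ/ → [ɛ̃] before /ɴ/; /ɪ/ → [ɪ̃] before /ŋ/ — each time a vowel is nasalised next to a following nasal.
No change occurs in [θʊqe], [ʃoʁa] because the vowel at the boundary is adjacent to an oral consonant, not a nasal (/ʊ/ next to /q/; /o/ next to /ʁ/).
Because the conditioning nasal is to the right of the vowel that changes, the process is regressive (anticipatory).

regressive nasality assimilation (vowel nasalisation)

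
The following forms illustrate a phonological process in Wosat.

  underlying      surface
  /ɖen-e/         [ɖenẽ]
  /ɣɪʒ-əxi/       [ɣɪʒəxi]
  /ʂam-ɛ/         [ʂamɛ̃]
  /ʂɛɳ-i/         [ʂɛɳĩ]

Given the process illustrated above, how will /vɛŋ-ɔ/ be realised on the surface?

[vɛŋɔ̃]

The data show progressive nasality assimilation (vowel nasalisation): /e/ → [ẽ] after /n/; /ɛ/ → [ɛ̃] after /m/; /i/ → [ĩ] after /ɳ/ — a vowel is nasalised by an immediately preceding nasal consonant.
No change occurs in [ɣɪʒəxi] because the vowel at the boundary is adjacent to an oral consonant, not a nasal (/ə/ next to /ʒ/).
The vowel /ɔ/ is adjacent to the preceding nasal /ŋ/, so it acquires [+nasal] and surfaces as [ɔ̃].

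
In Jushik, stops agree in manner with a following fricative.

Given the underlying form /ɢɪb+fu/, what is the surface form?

[ɢɪβfu]

The rule targets /b/ (voiced bilabial stop), which sits before the trigger /f/ (fricative).
The voiced bilabial fricative is [β], so /b/ → [β].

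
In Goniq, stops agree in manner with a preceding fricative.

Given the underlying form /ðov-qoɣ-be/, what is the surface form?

/q/ is a voiceless uvular stop. The preceding trigger /v/ is a fricative, so /q/ must become a fricative as well.
The voiceless uvular fricative is [χ], so /q/ → [χ].
The same rule applies at the second boundary: /b/ → [β] next to /ɣ/.

[ðovχoɣβe]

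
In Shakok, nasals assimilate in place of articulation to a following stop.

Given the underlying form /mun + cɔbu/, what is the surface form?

[muɲcɔbu]

/n/ is a voiced alveolar nasal. The following trigger /c/ is palatal, so /n/ must become palatal as well.
Changing only its place to palatal gives [ɲ] — the voiced palatal nasal.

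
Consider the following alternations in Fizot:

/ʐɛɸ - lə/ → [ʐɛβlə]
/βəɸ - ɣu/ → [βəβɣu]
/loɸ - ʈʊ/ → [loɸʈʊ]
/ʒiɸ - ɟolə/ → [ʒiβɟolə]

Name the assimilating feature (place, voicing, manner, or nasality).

voicing

The segment that alternates is /ɸ/, which surfaces as [β] when adjacent to /l/.
/ɸ/ is voiceless while /l/ is voiced; the output [β] is voiced, matching the trigger — so the feature that spreads is voicing.
The other alternating forms pattern the same way: /ɸ/ → [β] before /ɣ/ (voiceless → voiced, matching voiced); /ɸ/ → [β] before /ɟ/ (voiceless → voiced, matching voiced) — only voicing changes, and always toward the following segment.
Nothing changes in [loɸʈʊ]: there the adjacent consonants already agree in voicing (/ɸ/ and /ʈ/ are both voiceless), so this form is consistent with the same rule.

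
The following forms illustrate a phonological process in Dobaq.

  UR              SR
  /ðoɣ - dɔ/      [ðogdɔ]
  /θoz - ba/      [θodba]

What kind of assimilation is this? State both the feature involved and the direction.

regressive manner assimilation

Comparing underlying and surface forms, /ɣ/ → [g] is the alternation; the neighbouring /d/ is constant.
The change fricative → stop matches the manner of the following /d/, identifying this as manner assimilation.
Place and voice are unchanged, so the assimilation is partial, not total.
The other alternating form patterns the same way: /z/ → [d] before /b/ (fricative → stop, matching a stop) — only manner changes, and always toward the following segment.
The trigger is the following segment, so the direction is regressive (anticipatory).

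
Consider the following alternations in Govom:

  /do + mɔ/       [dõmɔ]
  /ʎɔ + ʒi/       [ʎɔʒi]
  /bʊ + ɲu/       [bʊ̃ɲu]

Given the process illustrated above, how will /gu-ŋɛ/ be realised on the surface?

[gũŋɛ]

The data show regressive nasality assimilation (vowel nasalisation): /o/ → [õ] before /m/; /ʊ/ → [ʊ̃] before /ɲ/ — a vowel is nasalised by an immediately following nasal consonant.
No change occurs in [ʎɔʒi] because the vowel at the boundary is adjacent to an oral consonant, not a nasal (/ɔ/ next to /ʒ/).
The vowel /u/ is adjacent to the following nasal /ŋ/, so it acquires [+nasal] and surfaces as [ũ].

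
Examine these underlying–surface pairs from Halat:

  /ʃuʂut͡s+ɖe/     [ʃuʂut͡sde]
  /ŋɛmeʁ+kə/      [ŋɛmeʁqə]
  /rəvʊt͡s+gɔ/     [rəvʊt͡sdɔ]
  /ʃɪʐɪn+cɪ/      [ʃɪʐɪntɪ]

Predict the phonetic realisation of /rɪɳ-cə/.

[rɪɳʈə]

The data show progressive place assimilation: /ɖ/ → [d] after /t͡s/; /k/ → [q] after /ʁ/; /g/ → [d] after /t͡s/; /c/ → [t] after /n/. In each pair only place changes, matching the preceding consonant, while manner and voice stay constant.
/c/ is a voiceless palatal stop. The preceding trigger /ɳ/ is retroflex, so /c/ must become retroflex as well.
The voiceless retroflex stop is [ʈ], so /c/ → [ʈ].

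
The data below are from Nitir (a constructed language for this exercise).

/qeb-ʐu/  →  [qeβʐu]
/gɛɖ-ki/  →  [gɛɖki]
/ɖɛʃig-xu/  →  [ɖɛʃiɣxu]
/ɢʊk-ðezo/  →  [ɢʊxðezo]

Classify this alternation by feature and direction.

Underlying /b/ is realised as [β] next to /ʐ/; /ʐ/ itself does not change.
/b/ is a stop while /ʐ/ is a fricative; the output [β] is a fricative, matching the trigger — so the feature that spreads is manner.
Place and voice are unchanged, so the assimilation is partial, not total.
The other alternating forms pattern the same way: /g/ → [ɣ] before /x/ (stop → fricative, matching a fricative); /k/ → [x] before /ð/ (stop → fricative, matching a fricative) — only manner changes, and always toward the following segment.
Nothing changes in [gɛɖki]: there the adjacent consonants already agree in manner (/ɖ/ and /k/ are both stops), so this form is consistent with the same rule.
The trigger is the following segment, so the direction is regressive (anticipatory).

regressive manner assimilation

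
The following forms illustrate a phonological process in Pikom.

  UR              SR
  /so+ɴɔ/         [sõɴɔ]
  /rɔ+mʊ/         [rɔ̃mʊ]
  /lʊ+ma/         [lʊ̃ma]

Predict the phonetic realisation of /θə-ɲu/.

The data show regressive nasality assimilation (vowel nasalisation): /o/ → [õ] before /ɴ/; /ɔ/ → [ɔ̃] before /m/; /ʊ/ → [ʊ̃] before /m/ — a vowel is nasalised by an immediately following nasal consonant.
The vowel /ə/ is adjacent to the following nasal /ɲ/, so it acquires [+nasal] and surfaces as [ə̃].

[θə̃ɲu]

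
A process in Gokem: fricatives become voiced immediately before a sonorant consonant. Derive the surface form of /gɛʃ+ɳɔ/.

/ʃ/ is a voiceless postalveolar fricative. The following trigger /ɳ/ is voiced, so /ʃ/ must become voiced as well.
The voiced postalveolar fricative is [ʒ], so /ʃ/ → [ʒ].

[gɛʒɳɔ]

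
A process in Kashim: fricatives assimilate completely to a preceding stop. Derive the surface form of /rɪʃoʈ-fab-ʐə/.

/f/ is the segment targeted by the rule; it sits immediately after /ʈ/, so it assimilates completely and surfaces as [ʈ].
The same rule applies at the second boundary: /ʐ/ → [b] next to /b/.

[rɪʃoʈʈabbə]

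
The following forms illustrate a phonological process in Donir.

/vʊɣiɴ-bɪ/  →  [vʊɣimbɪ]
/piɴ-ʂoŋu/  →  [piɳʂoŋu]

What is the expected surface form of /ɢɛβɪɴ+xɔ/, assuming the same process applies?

[ɢɛβɪŋxɔ]

The data show regressive place assimilation: /ɴ/ → [m] before /b/; /ɴ/ → [ɳ] before /ʂ/. In each pair only place changes, matching the following consonant, while manner and voice stay constant.
/ɴ/ is a voiced uvular nasal. The following trigger /x/ is velar, so /ɴ/ must become velar as well.
The voiced velar nasal is [ŋ], so /ɴ/ → [ŋ].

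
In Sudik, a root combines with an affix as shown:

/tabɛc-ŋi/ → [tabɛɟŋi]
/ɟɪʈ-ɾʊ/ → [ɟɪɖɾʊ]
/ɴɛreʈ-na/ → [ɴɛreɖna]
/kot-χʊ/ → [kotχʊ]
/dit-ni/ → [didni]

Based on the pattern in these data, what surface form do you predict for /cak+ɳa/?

The data show regressive voicing assimilation: /c/ → [ɟ] before /ŋ/; /ʈ/ → [ɖ] before /ɾ/; /ʈ/ → [ɖ] before /n/; /t/ → [d] before /n/. In each pair only voicing changes, matching the following consonant, while place and manner stay constant.
No alternation appears in [kotχʊ]: there the adjacent consonants already agree in voicing (/t/ and /χ/ are both voiceless), so this form is consistent with the same rule.
/k/ is a voiceless velar stop. The following trigger /ɳ/ is voiced, so /k/ must become voiced as well.
Changing only its voicing to voiced gives [g] — the voiced velar stop.

[cagɳa]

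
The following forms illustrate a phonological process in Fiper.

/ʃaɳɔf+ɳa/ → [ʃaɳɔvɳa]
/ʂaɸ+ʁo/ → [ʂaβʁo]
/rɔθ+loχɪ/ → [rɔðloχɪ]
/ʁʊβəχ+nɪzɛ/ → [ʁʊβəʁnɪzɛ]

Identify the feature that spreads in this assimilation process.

voicing

Underlying /f/ is realised as [v] next to /ɳ/; /ɳ/ itself does not change.
/f/ is voiceless while /ɳ/ is voiced; the output [v] is voiced, matching the trigger — so the feature that spreads is voicing.
The same holds elsewhere in the data: /ɸ/ → [β] before /ʁ/ (voiceless → voiced, matching voiced); /θ/ → [ð] before /l/ (voiceless → voiced, matching voiced); /χ/ → [ʁ] before /n/ (voiceless → voiced, matching voiced) — only voicing changes, and always toward the following segment.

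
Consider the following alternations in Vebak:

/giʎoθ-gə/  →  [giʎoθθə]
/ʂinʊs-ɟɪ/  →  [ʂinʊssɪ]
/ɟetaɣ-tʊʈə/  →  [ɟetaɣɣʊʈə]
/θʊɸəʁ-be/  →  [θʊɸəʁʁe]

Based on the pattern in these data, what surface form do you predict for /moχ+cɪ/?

The data show progressive total assimilation (/g/ → [θ] after /θ/; /ɟ/ → [s] after /s/; /t/ → [ɣ] after /ɣ/; /b/ → [ʁ] after /ʁ/): in every case the target segment becomes identical to its preceding neighbour, copying more than a single feature.
/c/ is the segment targeted by the rule; it sits immediately after /χ/, so it assimilates completely and surfaces as [χ].

[moχχɪ]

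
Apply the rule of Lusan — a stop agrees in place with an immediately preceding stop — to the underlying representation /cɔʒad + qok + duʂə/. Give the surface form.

The rule targets /q/ (voiceless uvular stop), which sits after the trigger /d/ (alveolar).
A voiceless alveolar stop is [t], so the surface segment is [t].
At the second juncture, /d/ likewise becomes [g] adjacent to /k/.

[cɔʒadtokguʂə]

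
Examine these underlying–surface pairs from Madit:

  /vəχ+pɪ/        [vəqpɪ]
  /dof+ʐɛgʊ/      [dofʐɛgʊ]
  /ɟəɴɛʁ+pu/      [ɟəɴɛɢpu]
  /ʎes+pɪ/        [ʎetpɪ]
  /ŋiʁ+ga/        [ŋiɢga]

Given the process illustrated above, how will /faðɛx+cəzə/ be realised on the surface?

The data show regressive manner assimilation: /χ/ → [q] before /p/; /ʁ/ → [ɢ] before /p/; /s/ → [t] before /p/; /ʁ/ → [ɢ] before /g/. In each pair only manner changes, matching the following consonant, while place and voice stay constant.
No alternation appears in [dofʐɛgʊ]: there the adjacent consonants already agree in manner (/f/ and /ʐ/ are both fricatives), so this form is consistent with the same rule.
/x/ is a voiceless velar fricative. The following trigger /c/ is a stop, so /x/ must become a stop as well.
A voiceless velar stop is [k], so the surface segment is [k].

[faðɛkcəzə]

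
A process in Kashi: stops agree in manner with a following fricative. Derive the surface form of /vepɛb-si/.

[vepɛβsi]

/b/ is a voiced bilabial stop. The following trigger /s/ is a fricative, so /b/ must become a fricative as well.
Changing only its manner to fricative gives [β] — the voiced bilabial fricative.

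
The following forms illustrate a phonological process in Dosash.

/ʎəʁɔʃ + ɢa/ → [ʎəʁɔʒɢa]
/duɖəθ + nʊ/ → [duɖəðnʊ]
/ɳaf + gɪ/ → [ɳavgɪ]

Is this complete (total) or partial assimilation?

partial assimilation

The segment that alternates is /ʃ/, which surfaces as [ʒ] when adjacent to /ɢ/.
/ʃ/ is voiceless while /ɢ/ is voiced; the output [ʒ] is voiced, matching the trigger — so the feature that spreads is voicing.
Place and manner are unchanged, so the assimilation is partial, not total.
The other alternating forms pattern the same way: /θ/ → [ð] before /n/ (voiceless → voiced, matching voiced); /f/ → [v] before /g/ (voiceless → voiced, matching voiced) — only voicing changes, and always toward the following segment.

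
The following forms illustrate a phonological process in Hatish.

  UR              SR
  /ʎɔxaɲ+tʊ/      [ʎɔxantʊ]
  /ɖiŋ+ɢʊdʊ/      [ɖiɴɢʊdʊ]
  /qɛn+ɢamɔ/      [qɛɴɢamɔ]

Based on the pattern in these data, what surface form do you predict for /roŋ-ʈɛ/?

[roɳʈɛ]

The data show regressive place assimilation: /ɲ/ → [n] before /t/; /ŋ/ → [ɴ] before /ɢ/; /n/ → [ɴ] before /ɢ/. In each pair only place changes, matching the following consonant, while manner and voice stay constant.
The rule targets /ŋ/ (voiced velar nasal), which sits before the trigger /ʈ/ (retroflex).
Changing only its place to retroflex gives [ɳ] — the voiced retroflex nasal.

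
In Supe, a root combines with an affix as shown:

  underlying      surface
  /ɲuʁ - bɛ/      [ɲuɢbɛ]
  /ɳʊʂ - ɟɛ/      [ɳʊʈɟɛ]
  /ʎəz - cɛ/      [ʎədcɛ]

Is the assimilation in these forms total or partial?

partial assimilation

The segment that alternates is /ʁ/, which surfaces as [ɢ] when adjacent to /b/.
The change fricative → stop matches the manner of the following /b/, identifying this as manner assimilation.
Place and voice are unchanged, so the assimilation is partial, not total.
The other alternating forms pattern the same way: /ʂ/ → [ʈ] before /ɟ/ (fricative → stop, matching a stop); /z/ → [d] before /c/ (fricative → stop, matching a stop) — only manner changes, and always toward the following segment.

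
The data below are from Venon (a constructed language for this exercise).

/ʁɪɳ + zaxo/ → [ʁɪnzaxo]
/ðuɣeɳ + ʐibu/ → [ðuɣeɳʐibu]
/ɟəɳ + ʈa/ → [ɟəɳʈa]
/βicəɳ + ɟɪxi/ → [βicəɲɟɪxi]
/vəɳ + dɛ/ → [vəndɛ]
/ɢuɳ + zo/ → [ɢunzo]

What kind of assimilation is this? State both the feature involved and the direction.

Comparing underlying and surface forms, /ɳ/ → [n] is the alternation; the neighbouring /z/ is constant.
The change retroflex → alveolar matches the place of the following /z/, identifying this as place assimilation.
Manner and voice are unchanged, so the assimilation is partial, not total.
The same holds elsewhere in the data: /ɳ/ → [ɲ] before /ɟ/ (retroflex → palatal, matching palatal); /ɳ/ → [n] before /d/ (retroflex → alveolar, matching alveolar) — only place changes, and always toward the following segment.
No alternation appears in [ðuɣeɳʐibu], [ɟəɳʈa]: there the adjacent consonants already agree in place (/ɳ/ and /ʐ/ are both retroflex; /ɳ/ and /ʈ/ are both retroflex), so these forms are consistent with the same rule.
The trigger is the following segment, so the direction is regressive (anticipatory).

regressive place assimilation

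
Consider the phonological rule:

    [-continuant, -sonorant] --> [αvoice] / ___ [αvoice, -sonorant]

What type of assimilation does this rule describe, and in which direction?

The rule copies [voice] from the environment onto the target, so the assimilating feature is voicing.
Since the environment is written after the underscore, the trigger follows the target; the direction is regressive.

regressive voicing assimilation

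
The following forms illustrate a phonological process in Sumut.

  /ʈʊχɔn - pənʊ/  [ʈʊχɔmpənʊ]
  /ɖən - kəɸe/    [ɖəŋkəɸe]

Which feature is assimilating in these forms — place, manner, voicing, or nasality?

Underlying /n/ is realised as [m] next to /p/; /p/ itself does not change.
The change alveolar → bilabial matches the place of the following /p/, identifying this as place assimilation.
The same holds elsewhere in the data: /n/ → [ŋ] before /k/ (alveolar → velar, matching velar) — only place changes, and always toward the following segment.

place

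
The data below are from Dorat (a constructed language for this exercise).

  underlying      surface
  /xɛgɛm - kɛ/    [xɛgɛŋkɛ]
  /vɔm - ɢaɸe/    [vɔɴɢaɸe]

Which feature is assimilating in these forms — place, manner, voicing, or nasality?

place

Comparing underlying and surface forms, /m/ → [ŋ] is the alternation; the neighbouring /k/ is constant.
/m/ is bilabial while /k/ is velar; the output [ŋ] is velar, matching the trigger — so the feature that spreads is place.
The same holds elsewhere in the data: /m/ → [ɴ] before /ɢ/ (bilabial → uvular, matching uvular) — only place changes, and always toward the following segment.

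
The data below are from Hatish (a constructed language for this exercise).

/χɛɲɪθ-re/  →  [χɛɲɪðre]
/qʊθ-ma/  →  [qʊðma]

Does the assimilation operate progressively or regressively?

The segment that alternates is /θ/, which surfaces as [ð] when adjacent to /r/.
/θ/ is voiceless while /r/ is voiced; the output [ð] is voiced, matching the trigger — so the feature that spreads is voicing.
The same holds elsewhere in the data: /θ/ → [ð] before /m/ (voiceless → voiced, matching voiced) — only voicing changes, and always toward the following segment.
The trigger is the following segment, so the direction is regressive (anticipatory).

regressive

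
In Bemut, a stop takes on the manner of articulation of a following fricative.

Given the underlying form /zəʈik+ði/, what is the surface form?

The rule targets /k/ (voiceless velar stop), which sits before the trigger /ð/ (fricative).
Changing only its manner to fricative gives [x] — the voiceless velar fricative.

[zəʈixði]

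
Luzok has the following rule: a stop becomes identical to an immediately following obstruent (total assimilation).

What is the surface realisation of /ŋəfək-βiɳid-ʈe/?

[ŋəfəββiɳiʈʈe]

/k/ is the segment targeted by the rule; it sits immediately before /β/, so it assimilates completely and surfaces as [β].
At the second juncture, /d/ likewise becomes [ʈ] adjacent to /ʈ/.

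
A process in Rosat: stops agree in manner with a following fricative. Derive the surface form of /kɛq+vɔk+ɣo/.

[kɛχvɔxɣo]

The rule targets /q/ (voiceless uvular stop), which sits before the trigger /v/ (fricative).
Changing only its manner to fricative gives [χ] — the voiceless uvular fricative.
The same rule applies at the second boundary: /k/ → [x] next to /ɣ/.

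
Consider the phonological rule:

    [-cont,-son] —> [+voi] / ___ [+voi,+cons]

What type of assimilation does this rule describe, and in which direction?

The target ([-cont,-son], stops) acquires [+voi] next to a voiced consonant ([+voi,+cons]) — it takes on the voicing of its neighbour, so the feature that spreads is voicing.
The conditioning segment sits to the right of the focus bar, meaning the trigger follows the segment that changes — regressive assimilation.

regressive voicing assimilation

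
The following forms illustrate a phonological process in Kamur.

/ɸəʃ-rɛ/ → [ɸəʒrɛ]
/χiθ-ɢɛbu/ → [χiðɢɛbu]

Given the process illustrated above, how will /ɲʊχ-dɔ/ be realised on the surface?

The data show regressive voicing assimilation: /ʃ/ → [ʒ] before /r/; /θ/ → [ð] before /ɢ/. In each pair only voicing changes, matching the following consonant, while place and manner stay constant.
/χ/ is a voiceless uvular fricative. The following trigger /d/ is voiced, so /χ/ must become voiced as well.
The voiced uvular fricative is [ʁ], so /χ/ → [ʁ].

[ɲʊʁdɔ]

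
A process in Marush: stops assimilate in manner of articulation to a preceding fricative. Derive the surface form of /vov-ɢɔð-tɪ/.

[vovʁɔðsɪ]

The rule targets /ɢ/ (voiced uvular stop), which sits after the trigger /v/ (fricative).
The voiced uvular fricative is [ʁ], so /ɢ/ → [ʁ].
The same rule applies at the second boundary: /t/ → [s] next to /ð/.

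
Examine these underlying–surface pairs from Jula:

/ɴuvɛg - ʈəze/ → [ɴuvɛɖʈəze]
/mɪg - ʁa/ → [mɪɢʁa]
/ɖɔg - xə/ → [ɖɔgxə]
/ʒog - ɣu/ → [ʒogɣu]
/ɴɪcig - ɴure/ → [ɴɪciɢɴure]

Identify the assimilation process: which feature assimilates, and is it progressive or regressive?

Underlying /g/ is realised as [ɖ] next to /ʈ/; /ʈ/ itself does not change.
The change velar → retroflex matches the place of the following /ʈ/, identifying this as place assimilation.
Manner and voice are unchanged, so the assimilation is partial, not total.
Checking the remaining alternations: /g/ → [ɢ] before /ʁ/ (velar → uvular, matching uvular); /g/ → [ɢ] before /ɴ/ (velar → uvular, matching uvular) — only place changes, and always toward the following segment.
Nothing changes in [ɖɔgxə], [ʒogɣu]: there the adjacent consonants already agree in place (/g/ and /x/ are both velar; /g/ and /ɣ/ are both velar), so these forms are consistent with the same rule.
The trigger is the following segment, so the direction is regressive (anticipatory).

regressive place assimilation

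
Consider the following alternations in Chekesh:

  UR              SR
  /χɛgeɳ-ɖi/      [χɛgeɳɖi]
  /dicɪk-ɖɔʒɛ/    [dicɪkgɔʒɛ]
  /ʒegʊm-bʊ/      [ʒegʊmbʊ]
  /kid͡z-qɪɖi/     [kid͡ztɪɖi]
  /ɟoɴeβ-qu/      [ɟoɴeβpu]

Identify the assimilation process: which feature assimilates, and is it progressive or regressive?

progressive place assimilation

Comparing underlying and surface forms, /ɖ/ → [g] is the alternation; the neighbouring /k/ is constant.
/ɖ/ is retroflex while /k/ is velar; the output [g] is velar, matching the trigger — so the feature that spreads is place.
Manner and voice are unchanged, so the assimilation is partial, not total.
The same holds elsewhere in the data: /q/ → [t] after /d͡z/ (uvular → alveolar, matching alveolar); /q/ → [p] after /β/ (uvular → bilabial, matching bilabial) — only place changes, and always toward the preceding segment.
No alternation appears in [χɛgeɳɖi], [ʒegʊmbʊ]: there the adjacent consonants already agree in place (/ɖ/ and /ɳ/ are both retroflex; /b/ and /m/ are both bilabial), so these forms are consistent with the same rule.
Since the segment that changes follows the conditioning segment, the assimilation is progressive.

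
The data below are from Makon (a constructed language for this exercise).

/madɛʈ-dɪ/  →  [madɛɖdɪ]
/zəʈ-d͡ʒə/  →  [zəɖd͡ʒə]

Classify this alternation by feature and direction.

The segment that alternates is /ʈ/, which surfaces as [ɖ] when adjacent to /d/.
/ʈ/ is voiceless while /d/ is voiced; the output [ɖ] is voiced, matching the trigger — so the feature that spreads is voicing.
Place and manner are unchanged, so the assimilation is partial, not total.
The other alternating form patterns the same way: /ʈ/ → [ɖ] before /d͡ʒ/ (voiceless → voiced, matching voiced) — only voicing changes, and always toward the following segment.
Since the segment that changes precedes the conditioning segment, the assimilation is regressive.

regressive voicing assimilation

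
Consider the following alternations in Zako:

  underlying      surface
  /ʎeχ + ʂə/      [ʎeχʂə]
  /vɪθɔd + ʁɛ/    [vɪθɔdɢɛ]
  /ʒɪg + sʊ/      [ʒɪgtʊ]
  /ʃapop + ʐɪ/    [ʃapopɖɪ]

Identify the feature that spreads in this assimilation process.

The segment that alternates is /ʁ/, which surfaces as [ɢ] when adjacent to /d/.
The change fricative → stop matches the manner of the preceding /d/, identifying this as manner assimilation.
The same holds elsewhere in the data: /s/ → [t] after /g/ (fricative → stop, matching a stop); /ʐ/ → [ɖ] after /p/ (fricative → stop, matching a stop) — only manner changes, and always toward the preceding segment.
Nothing changes in [ʎeχʂə]: there the adjacent consonants already agree in manner (/ʂ/ and /χ/ are both fricatives), so this form is consistent with the same rule.

manner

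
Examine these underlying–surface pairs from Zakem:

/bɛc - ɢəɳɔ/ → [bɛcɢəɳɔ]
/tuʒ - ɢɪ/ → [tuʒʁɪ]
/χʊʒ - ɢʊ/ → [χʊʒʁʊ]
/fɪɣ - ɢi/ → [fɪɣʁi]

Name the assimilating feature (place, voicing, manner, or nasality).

manner

Underlying /ɢ/ is realised as [ʁ] next to /ʒ/; /ʒ/ itself does not change.
The change stop → fricative matches the manner of the preceding /ʒ/, identifying this as manner assimilation.
The other alternating form patterns the same way: /ɢ/ → [ʁ] after /ɣ/ (stop → fricative, matching a fricative) — only manner changes, and always toward the preceding segment.
No alternation appears in [bɛcɢəɳɔ]: there the adjacent consonants already agree in manner (/ɢ/ and /c/ are both stops), so this form is consistent with the same rule.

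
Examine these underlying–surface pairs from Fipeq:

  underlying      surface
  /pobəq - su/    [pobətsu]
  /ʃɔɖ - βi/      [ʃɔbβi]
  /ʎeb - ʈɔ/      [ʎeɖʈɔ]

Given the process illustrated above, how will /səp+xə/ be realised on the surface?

[səkxə]

The data show regressive place assimilation: /q/ → [t] before /s/; /ɖ/ → [b] before /β/; /b/ → [ɖ] before /ʈ/. In each pair only place changes, matching the following consonant, while manner and voice stay constant.
/p/ is a voiceless bilabial stop. The following trigger /x/ is velar, so /p/ must become velar as well.
A voiceless velar stop is [k], so the surface segment is [k].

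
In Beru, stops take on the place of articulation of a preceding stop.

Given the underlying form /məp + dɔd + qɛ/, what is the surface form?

[məpbɔdtɛ]

The rule targets /d/ (voiced alveolar stop), which sits after the trigger /p/ (bilabial).
Changing only its place to bilabial gives [b] — the voiced bilabial stop.
At the second juncture, /q/ likewise becomes [t] adjacent to /d/.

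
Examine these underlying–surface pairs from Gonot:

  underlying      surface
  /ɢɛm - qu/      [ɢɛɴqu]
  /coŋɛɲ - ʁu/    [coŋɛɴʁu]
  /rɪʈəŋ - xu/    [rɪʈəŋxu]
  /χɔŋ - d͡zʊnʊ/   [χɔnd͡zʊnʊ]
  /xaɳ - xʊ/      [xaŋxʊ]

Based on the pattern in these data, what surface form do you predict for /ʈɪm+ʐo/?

[ʈɪɳʐo]

The data show regressive place assimilation: /m/ → [ɴ] before /q/; /ɲ/ → [ɴ] before /ʁ/; /ŋ/ → [n] before /d͡z/; /ɳ/ → [ŋ] before /x/. In each pair only place changes, matching the following consonant, while manner and voice stay constant.
Nothing changes in [rɪʈəŋxu]: there the adjacent consonants already agree in place (/ŋ/ and /x/ are both velar), so this form is consistent with the same rule.
/m/ is a voiced bilabial nasal. The following trigger /ʐ/ is retroflex, so /m/ must become retroflex as well.
A voiced retroflex nasal is [ɳ], so the surface segment is [ɳ].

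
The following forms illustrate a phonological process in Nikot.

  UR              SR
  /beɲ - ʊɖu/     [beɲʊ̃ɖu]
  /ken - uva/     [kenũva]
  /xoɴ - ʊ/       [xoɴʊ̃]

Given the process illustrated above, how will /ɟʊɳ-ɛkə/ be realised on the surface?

The data show progressive nasality assimilation (vowel nasalisation): /ʊ/ → [ʊ̃] after /ɲ/; /u/ → [ũ] after /n/; /ʊ/ → [ʊ̃] after /ɴ/ — a vowel is nasalised by an immediately preceding nasal consonant.
/ɛ/ sits next to the nasal /ɳ/ and is therefore nasalised to [ɛ̃].

[ɟʊɳɛ̃kə]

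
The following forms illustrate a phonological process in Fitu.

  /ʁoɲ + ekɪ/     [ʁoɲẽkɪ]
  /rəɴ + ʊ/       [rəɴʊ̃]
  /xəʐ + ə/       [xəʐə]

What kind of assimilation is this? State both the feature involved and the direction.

progressive nasality assimilation (vowel nasalisation)

The vowel /e/ surfaces as nasalised [ẽ] next to the preceding nasal /ɲ/ — it has acquired the [+nasal] feature of its neighbour.
Likewise in the remaining data: /ʊ/ → [ʊ̃] after /ɴ/ — each time a vowel is nasalised next to a preceding nasal.
No change occurs in [xəʐə] because the vowel at the boundary is adjacent to an oral consonant, not a nasal (/ə/ next to /ʐ/).
Because the conditioning nasal is to the left of the vowel that changes, the process is progressive (perseverative).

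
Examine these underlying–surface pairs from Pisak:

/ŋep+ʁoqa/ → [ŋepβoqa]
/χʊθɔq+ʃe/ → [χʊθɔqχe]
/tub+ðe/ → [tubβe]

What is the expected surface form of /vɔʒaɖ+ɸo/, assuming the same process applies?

The data show progressive place assimilation: /ʁ/ → [β] after /p/; /ʃ/ → [χ] after /q/; /ð/ → [β] after /b/. In each pair only place changes, matching the preceding consonant, while manner and voice stay constant.
The rule targets /ɸ/ (voiceless bilabial fricative), which sits after the trigger /ɖ/ (retroflex).
A voiceless retroflex fricative is [ʂ], so the surface segment is [ʂ].

[vɔʒaɖʂo]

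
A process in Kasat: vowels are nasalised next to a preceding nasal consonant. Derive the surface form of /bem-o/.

The vowel /o/ is adjacent to the preceding nasal /m/, so it acquires [+nasal] and surfaces as [õ].

[bemõ]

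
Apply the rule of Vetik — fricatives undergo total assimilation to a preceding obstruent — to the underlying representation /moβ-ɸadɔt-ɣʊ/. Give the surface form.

/ɸ/ is the segment targeted by the rule; it sits immediately after /β/, so it assimilates completely and surfaces as [β].
The same rule applies at the second boundary: /ɣ/ → [t] next to /t/.

[moββadɔttʊ]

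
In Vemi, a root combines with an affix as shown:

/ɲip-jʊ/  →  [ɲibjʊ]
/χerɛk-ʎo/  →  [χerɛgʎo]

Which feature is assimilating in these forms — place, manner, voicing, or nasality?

Comparing underlying and surface forms, /p/ → [b] is the alternation; the neighbouring /j/ is constant.
The change voiceless → voiced matches the voicing of the following /j/, identifying this as voicing assimilation.
Checking the remaining alternation: /k/ → [g] before /ʎ/ (voiceless → voiced, matching voiced) — only voicing changes, and always toward the following segment.

voicing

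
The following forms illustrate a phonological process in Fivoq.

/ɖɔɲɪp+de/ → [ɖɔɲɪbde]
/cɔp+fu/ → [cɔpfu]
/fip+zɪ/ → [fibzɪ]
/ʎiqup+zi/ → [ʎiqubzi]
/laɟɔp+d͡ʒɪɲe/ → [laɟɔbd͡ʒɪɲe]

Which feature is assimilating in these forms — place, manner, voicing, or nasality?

Underlying /p/ is realised as [b] next to /d/; /d/ itself does not change.
The change voiceless → voiced matches the voicing of the following /d/, identifying this as voicing assimilation.
The same holds elsewhere in the data: /p/ → [b] before /z/ (voiceless → voiced, matching voiced); /p/ → [b] before /d͡ʒ/ (voiceless → voiced, matching voiced) — only voicing changes, and always toward the following segment.
Nothing changes in [cɔpfu]: there the adjacent consonants already agree in voicing (/p/ and /f/ are both voiceless), so this form is consistent with the same rule.

voicing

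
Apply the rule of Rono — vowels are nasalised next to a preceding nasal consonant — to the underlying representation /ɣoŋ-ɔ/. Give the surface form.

The vowel /ɔ/ is adjacent to the preceding nasal /ŋ/, so it acquires [+nasal] and surfaces as [ɔ̃].

[ɣoŋɔ̃]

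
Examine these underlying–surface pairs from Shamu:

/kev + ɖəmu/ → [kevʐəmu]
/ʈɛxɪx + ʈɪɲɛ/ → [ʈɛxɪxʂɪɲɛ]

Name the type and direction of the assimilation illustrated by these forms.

The segment that alternates is /ɖ/, which surfaces as [ʐ] when adjacent to /v/.
/ɖ/ is a stop while /v/ is a fricative; the output [ʐ] is a fricative, matching the trigger — so the feature that spreads is manner.
Place and voice are unchanged, so the assimilation is partial, not total.
Checking the remaining alternation: /ʈ/ → [ʂ] after /x/ (stop → fricative, matching a fricative) — only manner changes, and always toward the preceding segment.
The trigger is the preceding segment, so the direction is progressive (perseverative).

progressive manner assimilation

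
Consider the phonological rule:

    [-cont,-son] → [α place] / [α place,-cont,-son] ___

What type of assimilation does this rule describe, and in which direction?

The rule copies the place features (abbreviated [place]) from the environment onto the target, so the assimilating feature is place.
Since the environment is written before the underscore, the trigger precedes the target; the direction is progressive.

progressive place assimilation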